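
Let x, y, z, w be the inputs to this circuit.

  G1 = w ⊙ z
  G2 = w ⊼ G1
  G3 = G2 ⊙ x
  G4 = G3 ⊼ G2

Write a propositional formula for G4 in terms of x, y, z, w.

G1 = w ⊙ z
G2 = w ⊼ G1 = w ⊼ (w ⊙ z)
G3 = G2 ⊙ x = (w ⊼ (w ⊙ z)) ⊙ x
G4 = G3 ⊼ G2 = ((w ⊼ (w ⊙ z)) ⊙ x) ⊼ (w ⊼ (w ⊙ z))

((w ⊼ (w ⊙ z)) ⊙ x) ⊼ (w ⊼ (w ⊙ z))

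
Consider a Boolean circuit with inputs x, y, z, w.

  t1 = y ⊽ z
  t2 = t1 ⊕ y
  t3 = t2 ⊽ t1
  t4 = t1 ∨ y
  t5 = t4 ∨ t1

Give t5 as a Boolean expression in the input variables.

t1 = y ⊽ z
t4 = t1 ∨ y = (y ⊽ z) ∨ y
t5 = t4 ∨ t1 = ((y ⊽ z) ∨ y) ∨ (y ⊽ z)

((y ⊽ z) ∨ y) ∨ (y ⊽ z)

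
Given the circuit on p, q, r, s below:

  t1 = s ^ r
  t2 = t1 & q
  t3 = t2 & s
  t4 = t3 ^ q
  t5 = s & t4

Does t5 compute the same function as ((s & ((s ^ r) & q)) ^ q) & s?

Yes

t1 = s ^ r
t2 = t1 & q = (s ^ r) & q
t3 = t2 & s = ((s ^ r) & q) & s
t4 = t3 ^ q = (((s ^ r) & q) & s) ^ q
t5 = s & t4 = s & ((((s ^ r) & q) & s) ^ q)
At p=0, q=0, r=0, s=0: circuit gives 0, formula gives 0.
At p=0, q=1, r=1, s=1: circuit gives 1, formula gives 1.
Agrees on all 16 inputs.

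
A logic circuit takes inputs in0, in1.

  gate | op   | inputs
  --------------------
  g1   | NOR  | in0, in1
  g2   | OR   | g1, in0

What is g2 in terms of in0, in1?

(in0 NOR in1) OR in0

g1 = in0 NOR in1
g2 = g1 OR in0 = (in0 NOR in1) OR in0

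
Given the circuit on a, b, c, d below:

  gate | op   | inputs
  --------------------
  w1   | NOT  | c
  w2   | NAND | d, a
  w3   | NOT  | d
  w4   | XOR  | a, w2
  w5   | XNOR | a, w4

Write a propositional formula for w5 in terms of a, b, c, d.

w2 = d NAND a
w4 = a XOR w2 = a XOR (d NAND a)
w5 = a XNOR w4 = a XNOR (a XOR (d NAND a))

a XNOR (a XOR (d NAND a))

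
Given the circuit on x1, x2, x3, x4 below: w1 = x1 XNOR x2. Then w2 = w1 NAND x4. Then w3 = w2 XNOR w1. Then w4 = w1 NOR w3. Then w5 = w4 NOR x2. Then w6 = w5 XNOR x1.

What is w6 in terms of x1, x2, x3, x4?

w1 = x1 XNOR x2
w2 = w1 NAND x4 = (x1 XNOR x2) NAND x4
w3 = w2 XNOR w1 = ((x1 XNOR x2) NAND x4) XNOR (x1 XNOR x2)
w4 = w1 NOR w3 = (x1 XNOR x2) NOR (((x1 XNOR x2) NAND x4) XNOR (x1 XNOR x2))
w5 = w4 NOR x2 = ((x1 XNOR x2) NOR (((x1 XNOR x2) NAND x4) XNOR (x1 XNOR x2))) NOR x2
w6 = w5 XNOR x1 = (((x1 XNOR x2) NOR (((x1 XNOR x2) NAND x4) XNOR (x1 XNOR x2))) NOR x2) XNOR x1

(((x1 XNOR x2) NOR (((x1 XNOR x2) NAND x4) XNOR (x1 XNOR x2))) NOR x2) XNOR x1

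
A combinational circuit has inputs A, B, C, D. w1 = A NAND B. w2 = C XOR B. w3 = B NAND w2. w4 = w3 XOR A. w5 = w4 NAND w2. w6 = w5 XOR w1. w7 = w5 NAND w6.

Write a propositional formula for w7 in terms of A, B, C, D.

w1 = A NAND B
w2 = C XOR B
w3 = B NAND w2 = B NAND (C XOR B)
w4 = w3 XOR A = (B NAND (C XOR B)) XOR A
w5 = w4 NAND w2 = ((B NAND (C XOR B)) XOR A) NAND (C XOR B)
w6 = w5 XOR w1 = (((B NAND (C XOR B)) XOR A) NAND (C XOR B)) XOR (A NAND B)
w7 = w5 NAND w6 = (((B NAND (C XOR B)) XOR A) NAND (C XOR B)) NAND ((((B NAND (C XOR B)) XOR A) NAND (C XOR B)) XOR (A NAND B))

(((B NAND (C XOR B)) XOR A) NAND (C XOR B)) NAND ((((B NAND (C XOR B)) XOR A) NAND (C XOR B)) XOR (A NAND B))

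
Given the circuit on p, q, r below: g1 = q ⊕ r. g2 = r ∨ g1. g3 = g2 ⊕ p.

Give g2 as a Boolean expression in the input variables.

r ∨ (q ⊕ r)

g1 = q ⊕ r
g2 = r ∨ g1 = r ∨ (q ⊕ r)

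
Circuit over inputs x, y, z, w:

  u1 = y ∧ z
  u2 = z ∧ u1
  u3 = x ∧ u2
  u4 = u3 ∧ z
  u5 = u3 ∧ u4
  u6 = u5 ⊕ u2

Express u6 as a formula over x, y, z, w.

u1 = y ∧ z
u2 = z ∧ u1 = z ∧ (y ∧ z)
u3 = x ∧ u2 = x ∧ (z ∧ (y ∧ z))
u4 = u3 ∧ z = (x ∧ (z ∧ (y ∧ z))) ∧ z
u5 = u3 ∧ u4 = (x ∧ (z ∧ (y ∧ z))) ∧ ((x ∧ (z ∧ (y ∧ z))) ∧ z)
u6 = u5 ⊕ u2 = ((x ∧ (z ∧ (y ∧ z))) ∧ ((x ∧ (z ∧ (y ∧ z))) ∧ z)) ⊕ (z ∧ (y ∧ z))

((x ∧ (z ∧ (y ∧ z))) ∧ ((x ∧ (z ∧ (y ∧ z))) ∧ z)) ⊕ (z ∧ (y ∧ z))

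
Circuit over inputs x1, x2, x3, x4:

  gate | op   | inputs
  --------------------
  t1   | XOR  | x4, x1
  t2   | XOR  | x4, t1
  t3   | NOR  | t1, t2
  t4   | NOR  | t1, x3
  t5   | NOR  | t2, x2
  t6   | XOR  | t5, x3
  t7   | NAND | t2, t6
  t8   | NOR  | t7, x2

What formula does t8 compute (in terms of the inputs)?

((x4 XOR (x4 XOR x1)) NAND (((x4 XOR (x4 XOR x1)) NOR x2) XOR x3)) NOR x2

t1 = x4 XOR x1
t2 = x4 XOR t1 = x4 XOR (x4 XOR x1)
t5 = t2 NOR x2 = (x4 XOR (x4 XOR x1)) NOR x2
t6 = t5 XOR x3 = ((x4 XOR (x4 XOR x1)) NOR x2) XOR x3
t7 = t2 NAND t6 = (x4 XOR (x4 XOR x1)) NAND (((x4 XOR (x4 XOR x1)) NOR x2) XOR x3)
t8 = t7 NOR x2 = ((x4 XOR (x4 XOR x1)) NAND (((x4 XOR (x4 XOR x1)) NOR x2) XOR x3)) NOR x2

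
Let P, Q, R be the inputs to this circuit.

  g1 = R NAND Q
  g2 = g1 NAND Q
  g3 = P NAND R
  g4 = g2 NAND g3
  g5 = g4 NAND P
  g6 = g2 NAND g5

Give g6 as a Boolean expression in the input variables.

((R NAND Q) NAND Q) NAND ((((R NAND Q) NAND Q) NAND (P NAND R)) NAND P)

g1 = R NAND Q
g2 = g1 NAND Q = (R NAND Q) NAND Q
g3 = P NAND R
g4 = g2 NAND g3 = ((R NAND Q) NAND Q) NAND (P NAND R)
g5 = g4 NAND P = (((R NAND Q) NAND Q) NAND (P NAND R)) NAND P
g6 = g2 NAND g5 = ((R NAND Q) NAND Q) NAND ((((R NAND Q) NAND Q) NAND (P NAND R)) NAND P)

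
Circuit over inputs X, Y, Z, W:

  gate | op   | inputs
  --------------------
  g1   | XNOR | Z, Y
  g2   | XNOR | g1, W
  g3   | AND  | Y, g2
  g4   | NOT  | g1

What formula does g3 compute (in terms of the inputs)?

Y AND ((Z XNOR Y) XNOR W)

g1 = Z XNOR Y
g2 = g1 XNOR W = (Z XNOR Y) XNOR W
g3 = Y AND g2 = Y AND ((Z XNOR Y) XNOR W)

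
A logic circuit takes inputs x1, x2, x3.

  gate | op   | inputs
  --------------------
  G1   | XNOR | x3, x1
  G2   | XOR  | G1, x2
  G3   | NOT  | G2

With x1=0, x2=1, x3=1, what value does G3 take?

0

G1 = 1 XNOR 0 = 0
G2 = 0 XOR 1 = 1
G3 = NOT 1 = 0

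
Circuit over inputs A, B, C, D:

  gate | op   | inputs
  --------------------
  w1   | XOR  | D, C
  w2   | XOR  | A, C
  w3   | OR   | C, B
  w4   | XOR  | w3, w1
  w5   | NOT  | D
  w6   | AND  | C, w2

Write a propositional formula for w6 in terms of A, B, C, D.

w2 = A XOR C
w6 = C AND w2 = C AND (A XOR C)

C AND (A XOR C)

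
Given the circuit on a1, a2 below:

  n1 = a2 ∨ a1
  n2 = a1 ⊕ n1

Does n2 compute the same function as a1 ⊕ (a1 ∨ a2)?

Yes

n1 = a2 ∨ a1
n2 = a1 ⊕ n1 = a1 ⊕ (a2 ∨ a1)
At a1=0, a2=0: circuit gives 0, formula gives 0.
At a1=0, a2=1: circuit gives 1, formula gives 1.
Agrees on all 4 inputs.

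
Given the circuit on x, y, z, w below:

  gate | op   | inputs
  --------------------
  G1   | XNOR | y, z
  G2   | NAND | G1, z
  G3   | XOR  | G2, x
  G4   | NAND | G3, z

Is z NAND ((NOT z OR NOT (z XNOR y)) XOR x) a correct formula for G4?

Yes

G1 = y XNOR z
G2 = G1 NAND z = (y XNOR z) NAND z
G3 = G2 XOR x = ((y XNOR z) NAND z) XOR x
G4 = G3 NAND z = (((y XNOR z) NAND z) XOR x) NAND z
At x=0, y=0, z=1, w=0: circuit gives 0, formula gives 0.
At x=0, y=0, z=0, w=0: circuit gives 1, formula gives 1.
Agrees on all 16 inputs.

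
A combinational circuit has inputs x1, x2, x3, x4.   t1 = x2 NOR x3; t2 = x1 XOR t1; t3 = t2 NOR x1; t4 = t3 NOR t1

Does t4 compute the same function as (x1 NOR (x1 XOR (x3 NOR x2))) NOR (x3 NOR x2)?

Yes

t1 = x2 NOR x3
t2 = x1 XOR t1 = x1 XOR (x2 NOR x3)
t3 = t2 NOR x1 = (x1 XOR (x2 NOR x3)) NOR x1
t4 = t3 NOR t1 = ((x1 XOR (x2 NOR x3)) NOR x1) NOR (x2 NOR x3)
At x1=0, x2=0, x3=0, x4=0: circuit gives 0, formula gives 0.
At x1=1, x2=0, x3=1, x4=0: circuit gives 1, formula gives 1.
Agrees on all 16 inputs.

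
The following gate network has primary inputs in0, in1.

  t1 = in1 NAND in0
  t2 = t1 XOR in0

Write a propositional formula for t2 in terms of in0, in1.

t1 = in1 NAND in0
t2 = t1 XOR in0 = (in1 NAND in0) XOR in0

(in1 NAND in0) XOR in0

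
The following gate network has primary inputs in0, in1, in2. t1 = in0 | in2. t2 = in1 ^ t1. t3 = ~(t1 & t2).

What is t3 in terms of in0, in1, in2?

~((in0 | in2) & (in1 ^ (in0 | in2)))

t1 = in0 | in2
t2 = in1 ^ t1 = in1 ^ (in0 | in2)
t3 = ~(t1 & t2) = ~((in0 | in2) & (in1 ^ (in0 | in2)))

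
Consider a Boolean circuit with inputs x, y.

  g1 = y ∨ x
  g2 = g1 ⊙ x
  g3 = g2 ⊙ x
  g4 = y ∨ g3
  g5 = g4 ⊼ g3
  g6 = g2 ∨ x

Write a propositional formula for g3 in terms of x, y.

((y ∨ x) ⊙ x) ⊙ x

g1 = y ∨ x
g2 = g1 ⊙ x = (y ∨ x) ⊙ x
g3 = g2 ⊙ x = ((y ∨ x) ⊙ x) ⊙ x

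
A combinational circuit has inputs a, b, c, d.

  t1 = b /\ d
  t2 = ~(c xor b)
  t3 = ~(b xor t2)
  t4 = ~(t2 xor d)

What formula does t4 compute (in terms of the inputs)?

t2 = ~(c xor b)
t4 = ~(t2 xor d) = ~((~(c xor b)) xor d)

~((~(c xor b)) xor d)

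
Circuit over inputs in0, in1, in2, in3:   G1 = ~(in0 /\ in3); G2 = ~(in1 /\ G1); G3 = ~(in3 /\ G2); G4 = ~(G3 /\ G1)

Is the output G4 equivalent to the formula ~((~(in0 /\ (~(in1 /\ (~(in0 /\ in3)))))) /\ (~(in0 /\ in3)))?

G1 = ~(in0 /\ in3)
G2 = ~(in1 /\ G1) = ~(in1 /\ (~(in0 /\ in3)))
G3 = ~(in3 /\ G2) = ~(in3 /\ (~(in1 /\ (~(in0 /\ in3)))))
G4 = ~(G3 /\ G1) = ~((~(in3 /\ (~(in1 /\ (~(in0 /\ in3)))))) /\ (~(in0 /\ in3)))
At in0=0, in1=0, in2=0, in3=1: circuit gives 1, formula gives 0.

No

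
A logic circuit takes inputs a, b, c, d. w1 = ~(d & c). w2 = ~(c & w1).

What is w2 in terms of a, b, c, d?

~(c & (~(d & c)))

w1 = ~(d & c)
w2 = ~(c & w1) = ~(c & (~(d & c)))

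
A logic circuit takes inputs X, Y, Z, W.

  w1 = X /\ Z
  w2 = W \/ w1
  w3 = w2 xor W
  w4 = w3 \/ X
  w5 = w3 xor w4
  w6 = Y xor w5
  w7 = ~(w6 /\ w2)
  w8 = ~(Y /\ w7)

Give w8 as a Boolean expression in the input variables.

w1 = X /\ Z
w2 = W \/ w1 = W \/ (X /\ Z)
w3 = w2 xor W = (W \/ (X /\ Z)) xor W
w4 = w3 \/ X = ((W \/ (X /\ Z)) xor W) \/ X
w5 = w3 xor w4 = ((W \/ (X /\ Z)) xor W) xor (((W \/ (X /\ Z)) xor W) \/ X)
w6 = Y xor w5 = Y xor (((W \/ (X /\ Z)) xor W) xor (((W \/ (X /\ Z)) xor W) \/ X))
w7 = ~(w6 /\ w2) = ~((Y xor (((W \/ (X /\ Z)) xor W) xor (((W \/ (X /\ Z)) xor W) \/ X))) /\ (W \/ (X /\ Z)))
w8 = ~(Y /\ w7) = ~(Y /\ (~((Y xor (((W \/ (X /\ Z)) xor W) xor (((W \/ (X /\ Z)) xor W) \/ X))) /\ (W \/ (X /\ Z)))))

~(Y /\ (~((Y xor (((W \/ (X /\ Z)) xor W) xor (((W \/ (X /\ Z)) xor W) \/ X))) /\ (W \/ (X /\ Z)))))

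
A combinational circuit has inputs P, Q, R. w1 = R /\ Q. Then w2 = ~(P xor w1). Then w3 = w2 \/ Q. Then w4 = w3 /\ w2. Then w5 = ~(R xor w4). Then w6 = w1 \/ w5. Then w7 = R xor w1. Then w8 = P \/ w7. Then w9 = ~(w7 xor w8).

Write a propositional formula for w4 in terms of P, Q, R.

w1 = R /\ Q
w2 = ~(P xor w1) = ~(P xor (R /\ Q))
w3 = w2 \/ Q = (~(P xor (R /\ Q))) \/ Q
w4 = w3 /\ w2 = ((~(P xor (R /\ Q))) \/ Q) /\ (~(P xor (R /\ Q)))

((~(P xor (R /\ Q))) \/ Q) /\ (~(P xor (R /\ Q)))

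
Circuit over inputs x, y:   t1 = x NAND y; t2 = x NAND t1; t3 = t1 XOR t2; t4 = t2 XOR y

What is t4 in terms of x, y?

(x NAND (x NAND y)) XOR y

t1 = x NAND y
t2 = x NAND t1 = x NAND (x NAND y)
t4 = t2 XOR y = (x NAND (x NAND y)) XOR y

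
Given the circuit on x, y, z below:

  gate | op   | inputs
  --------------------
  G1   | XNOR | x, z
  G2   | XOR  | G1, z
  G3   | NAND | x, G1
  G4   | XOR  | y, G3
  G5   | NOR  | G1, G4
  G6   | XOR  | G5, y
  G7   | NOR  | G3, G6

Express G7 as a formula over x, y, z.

G1 = x XNOR z
G3 = x NAND G1 = x NAND (x XNOR z)
G4 = y XOR G3 = y XOR (x NAND (x XNOR z))
G5 = G1 NOR G4 = (x XNOR z) NOR (y XOR (x NAND (x XNOR z)))
G6 = G5 XOR y = ((x XNOR z) NOR (y XOR (x NAND (x XNOR z)))) XOR y
G7 = G3 NOR G6 = (x NAND (x XNOR z)) NOR (((x XNOR z) NOR (y XOR (x NAND (x XNOR z)))) XOR y)

(x NAND (x XNOR z)) NOR (((x XNOR z) NOR (y XOR (x NAND (x XNOR z)))) XOR y)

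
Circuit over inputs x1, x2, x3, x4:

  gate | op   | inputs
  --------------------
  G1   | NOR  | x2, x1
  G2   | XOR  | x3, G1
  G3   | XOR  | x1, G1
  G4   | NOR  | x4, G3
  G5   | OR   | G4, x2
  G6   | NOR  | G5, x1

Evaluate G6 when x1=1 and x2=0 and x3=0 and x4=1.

0

G1 = 0 NOR 1 = 0
G3 = 1 XOR 0 = 1
G4 = 1 NOR 1 = 0
G5 = 0 OR 0 = 0
G6 = 0 NOR 1 = 0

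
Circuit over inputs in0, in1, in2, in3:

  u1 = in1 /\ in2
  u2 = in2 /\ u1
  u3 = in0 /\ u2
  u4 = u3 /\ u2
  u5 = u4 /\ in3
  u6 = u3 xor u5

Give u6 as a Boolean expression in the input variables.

u1 = in1 /\ in2
u2 = in2 /\ u1 = in2 /\ (in1 /\ in2)
u3 = in0 /\ u2 = in0 /\ (in2 /\ (in1 /\ in2))
u4 = u3 /\ u2 = (in0 /\ (in2 /\ (in1 /\ in2))) /\ (in2 /\ (in1 /\ in2))
u5 = u4 /\ in3 = ((in0 /\ (in2 /\ (in1 /\ in2))) /\ (in2 /\ (in1 /\ in2))) /\ in3
u6 = u3 xor u5 = (in0 /\ (in2 /\ (in1 /\ in2))) xor (((in0 /\ (in2 /\ (in1 /\ in2))) /\ (in2 /\ (in1 /\ in2))) /\ in3)

(in0 /\ (in2 /\ (in1 /\ in2))) xor (((in0 /\ (in2 /\ (in1 /\ in2))) /\ (in2 /\ (in1 /\ in2))) /\ in3)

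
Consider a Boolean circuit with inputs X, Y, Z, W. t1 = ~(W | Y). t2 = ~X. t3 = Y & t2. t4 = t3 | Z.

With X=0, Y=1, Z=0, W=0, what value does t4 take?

1

t2 = ~0 = 1
t3 = 1 & 1 = 1
t4 = 1 | 0 = 1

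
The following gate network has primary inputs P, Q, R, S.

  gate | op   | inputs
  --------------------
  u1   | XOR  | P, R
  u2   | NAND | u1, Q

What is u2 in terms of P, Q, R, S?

u1 = P XOR R
u2 = u1 NAND Q = (P XOR R) NAND Q

(P XOR R) NAND Q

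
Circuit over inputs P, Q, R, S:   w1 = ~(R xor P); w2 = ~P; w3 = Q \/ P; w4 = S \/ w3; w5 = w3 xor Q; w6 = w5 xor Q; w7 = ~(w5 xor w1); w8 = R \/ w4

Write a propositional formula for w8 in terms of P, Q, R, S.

R \/ (S \/ (Q \/ P))

w3 = Q \/ P
w4 = S \/ w3 = S \/ (Q \/ P)
w8 = R \/ w4 = R \/ (S \/ (Q \/ P))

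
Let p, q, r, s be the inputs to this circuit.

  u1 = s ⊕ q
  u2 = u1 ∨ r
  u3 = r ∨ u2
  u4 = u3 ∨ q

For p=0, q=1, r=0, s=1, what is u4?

u1 = 1 ⊕ 1 = 0
u2 = 0 ∨ 0 = 0
u3 = 0 ∨ 0 = 0
u4 = 0 ∨ 1 = 1

1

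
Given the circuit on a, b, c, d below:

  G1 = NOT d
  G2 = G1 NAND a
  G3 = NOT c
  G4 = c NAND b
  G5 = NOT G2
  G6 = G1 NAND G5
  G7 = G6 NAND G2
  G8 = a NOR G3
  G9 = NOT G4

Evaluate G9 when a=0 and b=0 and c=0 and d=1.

G4 = 0 NAND 0 = 1
G9 = NOT 1 = 0

0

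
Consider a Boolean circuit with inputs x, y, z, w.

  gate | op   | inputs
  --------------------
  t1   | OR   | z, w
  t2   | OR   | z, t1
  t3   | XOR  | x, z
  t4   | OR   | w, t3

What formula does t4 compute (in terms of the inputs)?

t3 = x XOR z
t4 = w OR t3 = w OR (x XOR z)

w OR (x XOR z)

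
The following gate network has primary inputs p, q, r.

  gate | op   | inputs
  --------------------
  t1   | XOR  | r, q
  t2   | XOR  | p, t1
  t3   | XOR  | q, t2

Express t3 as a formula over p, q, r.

q XOR (p XOR (r XOR q))

t1 = r XOR q
t2 = p XOR t1 = p XOR (r XOR q)
t3 = q XOR t2 = q XOR (p XOR (r XOR q))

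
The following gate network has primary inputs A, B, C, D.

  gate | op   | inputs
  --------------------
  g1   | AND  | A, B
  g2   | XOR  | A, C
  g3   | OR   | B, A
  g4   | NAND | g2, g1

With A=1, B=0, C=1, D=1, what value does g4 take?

1

g1 = 1 AND 0 = 0
g2 = 1 XOR 1 = 0
g4 = 0 NAND 0 = 1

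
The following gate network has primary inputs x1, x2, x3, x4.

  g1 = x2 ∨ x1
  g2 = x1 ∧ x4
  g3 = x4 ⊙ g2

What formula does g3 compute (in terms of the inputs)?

g2 = x1 ∧ x4
g3 = x4 ⊙ g2 = x4 ⊙ (x1 ∧ x4)

x4 ⊙ (x1 ∧ x4)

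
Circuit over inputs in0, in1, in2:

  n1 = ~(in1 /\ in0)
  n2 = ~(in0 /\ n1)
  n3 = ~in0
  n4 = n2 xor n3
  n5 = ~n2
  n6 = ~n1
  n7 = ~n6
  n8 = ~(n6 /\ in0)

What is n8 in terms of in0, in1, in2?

~(~(~(in1 /\ in0)) /\ in0)

n1 = ~(in1 /\ in0)
n6 = ~n1 = ~(~(in1 /\ in0))
n8 = ~(n6 /\ in0) = ~(~(~(in1 /\ in0)) /\ in0)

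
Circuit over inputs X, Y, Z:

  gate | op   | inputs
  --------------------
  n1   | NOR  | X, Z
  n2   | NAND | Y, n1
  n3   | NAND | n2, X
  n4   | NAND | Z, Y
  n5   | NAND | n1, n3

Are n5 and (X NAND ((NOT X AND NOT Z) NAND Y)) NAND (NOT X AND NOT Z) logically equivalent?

Yes

n1 = X NOR Z
n2 = Y NAND n1 = Y NAND (X NOR Z)
n3 = n2 NAND X = (Y NAND (X NOR Z)) NAND X
n5 = n1 NAND n3 = (X NOR Z) NAND ((Y NAND (X NOR Z)) NAND X)
At X=0, Y=0, Z=0: circuit gives 0, formula gives 0.
At X=0, Y=0, Z=1: circuit gives 1, formula gives 1.
Agrees on all 8 inputs.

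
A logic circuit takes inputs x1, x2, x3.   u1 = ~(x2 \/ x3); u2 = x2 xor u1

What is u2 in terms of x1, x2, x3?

x2 xor (~(x2 \/ x3))

u1 = ~(x2 \/ x3)
u2 = x2 xor u1 = x2 xor (~(x2 \/ x3))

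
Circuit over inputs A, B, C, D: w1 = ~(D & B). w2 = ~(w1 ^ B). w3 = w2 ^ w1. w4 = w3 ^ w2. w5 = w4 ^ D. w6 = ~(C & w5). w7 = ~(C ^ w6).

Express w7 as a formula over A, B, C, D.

~(C ^ (~(C & ((((~((~(D & B)) ^ B)) ^ (~(D & B))) ^ (~((~(D & B)) ^ B))) ^ D))))

w1 = ~(D & B)
w2 = ~(w1 ^ B) = ~((~(D & B)) ^ B)
w3 = w2 ^ w1 = (~((~(D & B)) ^ B)) ^ (~(D & B))
w4 = w3 ^ w2 = ((~((~(D & B)) ^ B)) ^ (~(D & B))) ^ (~((~(D & B)) ^ B))
w5 = w4 ^ D = (((~((~(D & B)) ^ B)) ^ (~(D & B))) ^ (~((~(D & B)) ^ B))) ^ D
w6 = ~(C & w5) = ~(C & ((((~((~(D & B)) ^ B)) ^ (~(D & B))) ^ (~((~(D & B)) ^ B))) ^ D))
w7 = ~(C ^ w6) = ~(C ^ (~(C & ((((~((~(D & B)) ^ B)) ^ (~(D & B))) ^ (~((~(D & B)) ^ B))) ^ D))))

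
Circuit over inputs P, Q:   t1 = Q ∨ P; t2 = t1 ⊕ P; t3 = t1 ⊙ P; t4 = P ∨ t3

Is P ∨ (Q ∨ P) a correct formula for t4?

t1 = Q ∨ P
t3 = t1 ⊙ P = (Q ∨ P) ⊙ P
t4 = P ∨ t3 = P ∨ ((Q ∨ P) ⊙ P)
At P=0, Q=0: circuit gives 1, formula gives 0.

No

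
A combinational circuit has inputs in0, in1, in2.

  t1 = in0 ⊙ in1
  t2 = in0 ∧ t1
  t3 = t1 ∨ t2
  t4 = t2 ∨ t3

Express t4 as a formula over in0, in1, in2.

t1 = in0 ⊙ in1
t2 = in0 ∧ t1 = in0 ∧ (in0 ⊙ in1)
t3 = t1 ∨ t2 = (in0 ⊙ in1) ∨ (in0 ∧ (in0 ⊙ in1))
t4 = t2 ∨ t3 = (in0 ∧ (in0 ⊙ in1)) ∨ ((in0 ⊙ in1) ∨ (in0 ∧ (in0 ⊙ in1)))

(in0 ∧ (in0 ⊙ in1)) ∨ ((in0 ⊙ in1) ∨ (in0 ∧ (in0 ⊙ in1)))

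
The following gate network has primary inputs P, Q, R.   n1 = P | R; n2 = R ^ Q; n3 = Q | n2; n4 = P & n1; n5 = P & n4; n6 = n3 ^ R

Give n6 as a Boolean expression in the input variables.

n2 = R ^ Q
n3 = Q | n2 = Q | (R ^ Q)
n6 = n3 ^ R = (Q | (R ^ Q)) ^ R

(Q | (R ^ Q)) ^ R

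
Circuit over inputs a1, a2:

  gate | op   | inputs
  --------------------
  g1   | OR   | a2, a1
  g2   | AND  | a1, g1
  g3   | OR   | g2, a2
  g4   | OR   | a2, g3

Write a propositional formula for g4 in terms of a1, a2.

g1 = a2 OR a1
g2 = a1 AND g1 = a1 AND (a2 OR a1)
g3 = g2 OR a2 = (a1 AND (a2 OR a1)) OR a2
g4 = a2 OR g3 = a2 OR ((a1 AND (a2 OR a1)) OR a2)

a2 OR ((a1 AND (a2 OR a1)) OR a2)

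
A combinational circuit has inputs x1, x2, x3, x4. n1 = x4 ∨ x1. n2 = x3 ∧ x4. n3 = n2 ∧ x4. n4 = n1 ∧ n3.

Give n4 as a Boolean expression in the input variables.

n1 = x4 ∨ x1
n2 = x3 ∧ x4
n3 = n2 ∧ x4 = (x3 ∧ x4) ∧ x4
n4 = n1 ∧ n3 = (x4 ∨ x1) ∧ ((x3 ∧ x4) ∧ x4)

(x4 ∨ x1) ∧ ((x3 ∧ x4) ∧ x4)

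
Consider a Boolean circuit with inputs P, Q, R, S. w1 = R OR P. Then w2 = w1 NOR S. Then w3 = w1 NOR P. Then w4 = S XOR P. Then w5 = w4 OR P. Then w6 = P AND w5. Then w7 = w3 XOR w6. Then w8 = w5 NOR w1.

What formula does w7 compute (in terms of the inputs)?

((R OR P) NOR P) XOR (P AND ((S XOR P) OR P))

w1 = R OR P
w3 = w1 NOR P = (R OR P) NOR P
w4 = S XOR P
w5 = w4 OR P = (S XOR P) OR P
w6 = P AND w5 = P AND ((S XOR P) OR P)
w7 = w3 XOR w6 = ((R OR P) NOR P) XOR (P AND ((S XOR P) OR P))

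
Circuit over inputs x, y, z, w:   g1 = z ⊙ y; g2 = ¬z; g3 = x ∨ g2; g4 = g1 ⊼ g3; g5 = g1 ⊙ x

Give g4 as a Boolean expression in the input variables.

(z ⊙ y) ⊼ (x ∨ ¬z)

g1 = z ⊙ y
g2 = ¬z
g3 = x ∨ g2 = x ∨ ¬z
g4 = g1 ⊼ g3 = (z ⊙ y) ⊼ (x ∨ ¬z)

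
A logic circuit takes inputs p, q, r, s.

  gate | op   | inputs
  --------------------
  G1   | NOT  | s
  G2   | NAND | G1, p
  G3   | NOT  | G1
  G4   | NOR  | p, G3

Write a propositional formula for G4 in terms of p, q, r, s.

G1 = NOT s
G3 = NOT G1 = NOT NOT s
G4 = p NOR G3 = p NOR NOT NOT s

p NOR NOT NOT s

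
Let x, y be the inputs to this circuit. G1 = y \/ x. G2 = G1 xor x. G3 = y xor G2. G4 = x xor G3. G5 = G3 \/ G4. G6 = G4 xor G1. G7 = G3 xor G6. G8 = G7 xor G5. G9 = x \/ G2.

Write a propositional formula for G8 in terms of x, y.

G1 = y \/ x
G2 = G1 xor x = (y \/ x) xor x
G3 = y xor G2 = y xor ((y \/ x) xor x)
G4 = x xor G3 = x xor (y xor ((y \/ x) xor x))
G5 = G3 \/ G4 = (y xor ((y \/ x) xor x)) \/ (x xor (y xor ((y \/ x) xor x)))
G6 = G4 xor G1 = (x xor (y xor ((y \/ x) xor x))) xor (y \/ x)
G7 = G3 xor G6 = (y xor ((y \/ x) xor x)) xor ((x xor (y xor ((y \/ x) xor x))) xor (y \/ x))
G8 = G7 xor G5 = ((y xor ((y \/ x) xor x)) xor ((x xor (y xor ((y \/ x) xor x))) xor (y \/ x))) xor ((y xor ((y \/ x) xor x)) \/ (x xor (y xor ((y \/ x) xor x))))

((y xor ((y \/ x) xor x)) xor ((x xor (y xor ((y \/ x) xor x))) xor (y \/ x))) xor ((y xor ((y \/ x) xor x)) \/ (x xor (y xor ((y \/ x) xor x))))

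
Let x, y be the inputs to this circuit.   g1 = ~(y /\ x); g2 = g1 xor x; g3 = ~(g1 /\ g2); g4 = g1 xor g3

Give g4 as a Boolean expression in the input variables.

g1 = ~(y /\ x)
g2 = g1 xor x = (~(y /\ x)) xor x
g3 = ~(g1 /\ g2) = ~((~(y /\ x)) /\ ((~(y /\ x)) xor x))
g4 = g1 xor g3 = (~(y /\ x)) xor (~((~(y /\ x)) /\ ((~(y /\ x)) xor x)))

(~(y /\ x)) xor (~((~(y /\ x)) /\ ((~(y /\ x)) xor x)))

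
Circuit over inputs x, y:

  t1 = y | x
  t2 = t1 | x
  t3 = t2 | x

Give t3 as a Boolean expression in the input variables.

t1 = y | x
t2 = t1 | x = (y | x) | x
t3 = t2 | x = ((y | x) | x) | x

((y | x) | x) | x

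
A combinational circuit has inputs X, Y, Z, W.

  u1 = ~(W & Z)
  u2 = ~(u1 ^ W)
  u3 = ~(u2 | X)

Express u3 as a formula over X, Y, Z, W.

u1 = ~(W & Z)
u2 = ~(u1 ^ W) = ~((~(W & Z)) ^ W)
u3 = ~(u2 | X) = ~((~((~(W & Z)) ^ W)) | X)

~((~((~(W & Z)) ^ W)) | X)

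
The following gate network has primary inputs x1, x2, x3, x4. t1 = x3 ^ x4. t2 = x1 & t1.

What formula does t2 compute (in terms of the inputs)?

t1 = x3 ^ x4
t2 = x1 & t1 = x1 & (x3 ^ x4)

x1 & (x3 ^ x4)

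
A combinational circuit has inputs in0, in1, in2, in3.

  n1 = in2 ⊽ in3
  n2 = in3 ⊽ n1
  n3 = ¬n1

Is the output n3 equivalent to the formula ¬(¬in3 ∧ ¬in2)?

n1 = in2 ⊽ in3
n3 = ¬n1 = ¬(in2 ⊽ in3)
At in0=0, in1=0, in2=0, in3=0: circuit gives 0, formula gives 0.
At in0=0, in1=0, in2=0, in3=1: circuit gives 1, formula gives 1.
Agrees on all 16 inputs.

Yes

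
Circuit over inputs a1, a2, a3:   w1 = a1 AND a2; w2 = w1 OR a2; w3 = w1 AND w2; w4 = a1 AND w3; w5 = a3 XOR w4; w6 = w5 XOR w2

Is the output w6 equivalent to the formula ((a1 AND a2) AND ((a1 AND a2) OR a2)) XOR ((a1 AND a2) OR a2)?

w1 = a1 AND a2
w2 = w1 OR a2 = (a1 AND a2) OR a2
w3 = w1 AND w2 = (a1 AND a2) AND ((a1 AND a2) OR a2)
w4 = a1 AND w3 = a1 AND ((a1 AND a2) AND ((a1 AND a2) OR a2))
w5 = a3 XOR w4 = a3 XOR (a1 AND ((a1 AND a2) AND ((a1 AND a2) OR a2)))
w6 = w5 XOR w2 = (a3 XOR (a1 AND ((a1 AND a2) AND ((a1 AND a2) OR a2)))) XOR ((a1 AND a2) OR a2)
At a1=0, a2=0, a3=1: circuit gives 1, formula gives 0.

No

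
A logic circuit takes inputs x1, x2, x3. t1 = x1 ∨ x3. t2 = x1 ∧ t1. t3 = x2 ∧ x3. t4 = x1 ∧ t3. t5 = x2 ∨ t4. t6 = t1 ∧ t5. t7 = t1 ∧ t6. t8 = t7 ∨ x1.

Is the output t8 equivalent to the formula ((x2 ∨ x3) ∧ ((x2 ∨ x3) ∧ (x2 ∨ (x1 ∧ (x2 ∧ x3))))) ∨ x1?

No

t1 = x1 ∨ x3
t3 = x2 ∧ x3
t4 = x1 ∧ t3 = x1 ∧ (x2 ∧ x3)
t5 = x2 ∨ t4 = x2 ∨ (x1 ∧ (x2 ∧ x3))
t6 = t1 ∧ t5 = (x1 ∨ x3) ∧ (x2 ∨ (x1 ∧ (x2 ∧ x3)))
t7 = t1 ∧ t6 = (x1 ∨ x3) ∧ ((x1 ∨ x3) ∧ (x2 ∨ (x1 ∧ (x2 ∧ x3))))
t8 = t7 ∨ x1 = ((x1 ∨ x3) ∧ ((x1 ∨ x3) ∧ (x2 ∨ (x1 ∧ (x2 ∧ x3))))) ∨ x1
At x1=0, x2=1, x3=0: circuit gives 0, formula gives 1.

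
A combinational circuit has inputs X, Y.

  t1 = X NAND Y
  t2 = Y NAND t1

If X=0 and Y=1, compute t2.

0

t1 = 0 NAND 1 = 1
t2 = 1 NAND 1 = 0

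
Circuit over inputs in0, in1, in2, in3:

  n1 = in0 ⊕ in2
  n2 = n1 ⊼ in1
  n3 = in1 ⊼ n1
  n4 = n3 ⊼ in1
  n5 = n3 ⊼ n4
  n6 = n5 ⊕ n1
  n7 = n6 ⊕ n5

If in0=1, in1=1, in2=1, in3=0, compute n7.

0

n1 = 1 ⊕ 1 = 0
n3 = 1 ⊼ 0 = 1
n4 = 1 ⊼ 1 = 0
n5 = 1 ⊼ 0 = 1
n6 = 1 ⊕ 0 = 1
n7 = 1 ⊕ 1 = 0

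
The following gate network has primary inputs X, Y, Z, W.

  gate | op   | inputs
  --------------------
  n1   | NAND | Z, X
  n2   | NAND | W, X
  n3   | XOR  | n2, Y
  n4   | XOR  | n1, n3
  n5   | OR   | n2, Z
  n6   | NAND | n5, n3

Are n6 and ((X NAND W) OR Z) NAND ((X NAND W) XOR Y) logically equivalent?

n2 = W NAND X
n3 = n2 XOR Y = (W NAND X) XOR Y
n5 = n2 OR Z = (W NAND X) OR Z
n6 = n5 NAND n3 = ((W NAND X) OR Z) NAND ((W NAND X) XOR Y)
At X=0, Y=0, Z=0, W=0: circuit gives 0, formula gives 0.
At X=0, Y=1, Z=0, W=0: circuit gives 1, formula gives 1.
Agrees on all 16 inputs.

Yes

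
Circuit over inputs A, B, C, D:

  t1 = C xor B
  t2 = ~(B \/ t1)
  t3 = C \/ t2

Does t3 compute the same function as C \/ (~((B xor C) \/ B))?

Yes

t1 = C xor B
t2 = ~(B \/ t1) = ~(B \/ (C xor B))
t3 = C \/ t2 = C \/ (~(B \/ (C xor B)))
At A=0, B=1, C=0, D=0: circuit gives 0, formula gives 0.
At A=0, B=0, C=0, D=0: circuit gives 1, formula gives 1.
Agrees on all 16 inputs.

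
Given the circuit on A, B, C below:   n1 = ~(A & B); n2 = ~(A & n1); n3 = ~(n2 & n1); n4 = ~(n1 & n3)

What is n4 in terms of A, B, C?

~((~(A & B)) & (~((~(A & (~(A & B)))) & (~(A & B)))))

n1 = ~(A & B)
n2 = ~(A & n1) = ~(A & (~(A & B)))
n3 = ~(n2 & n1) = ~((~(A & (~(A & B)))) & (~(A & B)))
n4 = ~(n1 & n3) = ~((~(A & B)) & (~((~(A & (~(A & B)))) & (~(A & B)))))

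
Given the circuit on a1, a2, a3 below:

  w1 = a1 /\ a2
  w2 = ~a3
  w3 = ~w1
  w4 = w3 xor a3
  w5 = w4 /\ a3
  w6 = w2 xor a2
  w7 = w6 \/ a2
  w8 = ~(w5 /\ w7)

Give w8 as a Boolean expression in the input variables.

w1 = a1 /\ a2
w2 = ~a3
w3 = ~w1 = ~(a1 /\ a2)
w4 = w3 xor a3 = ~(a1 /\ a2) xor a3
w5 = w4 /\ a3 = (~(a1 /\ a2) xor a3) /\ a3
w6 = w2 xor a2 = ~a3 xor a2
w7 = w6 \/ a2 = (~a3 xor a2) \/ a2
w8 = ~(w5 /\ w7) = ~(((~(a1 /\ a2) xor a3) /\ a3) /\ ((~a3 xor a2) \/ a2))

~(((~(a1 /\ a2) xor a3) /\ a3) /\ ((~a3 xor a2) \/ a2))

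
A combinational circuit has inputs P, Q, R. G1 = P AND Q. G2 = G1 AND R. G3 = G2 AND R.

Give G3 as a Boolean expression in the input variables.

((P AND Q) AND R) AND R

G1 = P AND Q
G2 = G1 AND R = (P AND Q) AND R
G3 = G2 AND R = ((P AND Q) AND R) AND R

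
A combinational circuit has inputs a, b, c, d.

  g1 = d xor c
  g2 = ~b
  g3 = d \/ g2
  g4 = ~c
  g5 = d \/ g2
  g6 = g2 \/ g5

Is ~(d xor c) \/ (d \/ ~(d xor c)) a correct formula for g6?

g2 = ~b
g5 = d \/ g2 = d \/ ~b
g6 = g2 \/ g5 = ~b \/ (d \/ ~b)
At a=0, b=0, c=1, d=0: circuit gives 1, formula gives 0.

No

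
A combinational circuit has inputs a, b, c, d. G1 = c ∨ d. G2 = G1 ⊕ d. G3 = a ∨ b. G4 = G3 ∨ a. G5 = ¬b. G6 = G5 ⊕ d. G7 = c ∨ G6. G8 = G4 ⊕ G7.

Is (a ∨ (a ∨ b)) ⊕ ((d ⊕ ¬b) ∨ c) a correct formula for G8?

G3 = a ∨ b
G4 = G3 ∨ a = (a ∨ b) ∨ a
G5 = ¬b
G6 = G5 ⊕ d = ¬b ⊕ d
G7 = c ∨ G6 = c ∨ (¬b ⊕ d)
G8 = G4 ⊕ G7 = ((a ∨ b) ∨ a) ⊕ (c ∨ (¬b ⊕ d))
At a=0, b=0, c=0, d=1: circuit gives 0, formula gives 0.
At a=0, b=0, c=0, d=0: circuit gives 1, formula gives 1.
Agrees on all 16 inputs.

Yes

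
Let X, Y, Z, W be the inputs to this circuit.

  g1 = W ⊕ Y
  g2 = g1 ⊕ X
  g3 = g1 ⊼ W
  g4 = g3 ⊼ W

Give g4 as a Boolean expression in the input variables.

((W ⊕ Y) ⊼ W) ⊼ W

g1 = W ⊕ Y
g3 = g1 ⊼ W = (W ⊕ Y) ⊼ W
g4 = g3 ⊼ W = ((W ⊕ Y) ⊼ W) ⊼ W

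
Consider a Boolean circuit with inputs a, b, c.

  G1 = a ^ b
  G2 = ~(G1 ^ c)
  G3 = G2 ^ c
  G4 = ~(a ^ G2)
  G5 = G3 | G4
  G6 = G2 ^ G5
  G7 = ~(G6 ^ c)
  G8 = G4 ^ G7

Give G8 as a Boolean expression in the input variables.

(~(a ^ (~((a ^ b) ^ c)))) ^ (~(((~((a ^ b) ^ c)) ^ (((~((a ^ b) ^ c)) ^ c) | (~(a ^ (~((a ^ b) ^ c)))))) ^ c))

G1 = a ^ b
G2 = ~(G1 ^ c) = ~((a ^ b) ^ c)
G3 = G2 ^ c = (~((a ^ b) ^ c)) ^ c
G4 = ~(a ^ G2) = ~(a ^ (~((a ^ b) ^ c)))
G5 = G3 | G4 = ((~((a ^ b) ^ c)) ^ c) | (~(a ^ (~((a ^ b) ^ c))))
G6 = G2 ^ G5 = (~((a ^ b) ^ c)) ^ (((~((a ^ b) ^ c)) ^ c) | (~(a ^ (~((a ^ b) ^ c)))))
G7 = ~(G6 ^ c) = ~(((~((a ^ b) ^ c)) ^ (((~((a ^ b) ^ c)) ^ c) | (~(a ^ (~((a ^ b) ^ c)))))) ^ c)
G8 = G4 ^ G7 = (~(a ^ (~((a ^ b) ^ c)))) ^ (~(((~((a ^ b) ^ c)) ^ (((~((a ^ b) ^ c)) ^ c) | (~(a ^ (~((a ^ b) ^ c)))))) ^ c))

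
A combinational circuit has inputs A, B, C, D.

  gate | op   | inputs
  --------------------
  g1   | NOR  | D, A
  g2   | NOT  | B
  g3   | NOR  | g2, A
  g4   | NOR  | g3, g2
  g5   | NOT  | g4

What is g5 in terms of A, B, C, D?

NOT ((NOT B NOR A) NOR NOT B)

g2 = NOT B
g3 = g2 NOR A = NOT B NOR A
g4 = g3 NOR g2 = (NOT B NOR A) NOR NOT B
g5 = NOT g4 = NOT ((NOT B NOR A) NOR NOT B)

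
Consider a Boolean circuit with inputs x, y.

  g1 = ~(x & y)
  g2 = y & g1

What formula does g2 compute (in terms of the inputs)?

g1 = ~(x & y)
g2 = y & g1 = y & (~(x & y))

y & (~(x & y))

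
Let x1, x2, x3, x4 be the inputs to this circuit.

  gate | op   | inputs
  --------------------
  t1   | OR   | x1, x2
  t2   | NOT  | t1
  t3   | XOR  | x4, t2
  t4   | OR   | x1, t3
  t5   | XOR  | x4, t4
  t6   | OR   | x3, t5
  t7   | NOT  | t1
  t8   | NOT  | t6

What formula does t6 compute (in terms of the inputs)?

x3 OR (x4 XOR (x1 OR (x4 XOR NOT (x1 OR x2))))

t1 = x1 OR x2
t2 = NOT t1 = NOT (x1 OR x2)
t3 = x4 XOR t2 = x4 XOR NOT (x1 OR x2)
t4 = x1 OR t3 = x1 OR (x4 XOR NOT (x1 OR x2))
t5 = x4 XOR t4 = x4 XOR (x1 OR (x4 XOR NOT (x1 OR x2)))
t6 = x3 OR t5 = x3 OR (x4 XOR (x1 OR (x4 XOR NOT (x1 OR x2))))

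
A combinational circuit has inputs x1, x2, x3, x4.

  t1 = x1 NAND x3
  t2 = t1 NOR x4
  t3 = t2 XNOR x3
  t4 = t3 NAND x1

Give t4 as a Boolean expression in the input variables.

(((x1 NAND x3) NOR x4) XNOR x3) NAND x1

t1 = x1 NAND x3
t2 = t1 NOR x4 = (x1 NAND x3) NOR x4
t3 = t2 XNOR x3 = ((x1 NAND x3) NOR x4) XNOR x3
t4 = t3 NAND x1 = (((x1 NAND x3) NOR x4) XNOR x3) NAND x1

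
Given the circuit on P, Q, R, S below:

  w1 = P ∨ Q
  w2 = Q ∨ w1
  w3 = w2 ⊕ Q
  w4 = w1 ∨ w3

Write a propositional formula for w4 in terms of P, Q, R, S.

(P ∨ Q) ∨ ((Q ∨ (P ∨ Q)) ⊕ Q)

w1 = P ∨ Q
w2 = Q ∨ w1 = Q ∨ (P ∨ Q)
w3 = w2 ⊕ Q = (Q ∨ (P ∨ Q)) ⊕ Q
w4 = w1 ∨ w3 = (P ∨ Q) ∨ ((Q ∨ (P ∨ Q)) ⊕ Q)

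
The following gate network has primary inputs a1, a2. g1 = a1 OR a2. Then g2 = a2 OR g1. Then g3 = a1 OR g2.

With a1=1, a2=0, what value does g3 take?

g1 = 1 OR 0 = 1
g2 = 0 OR 1 = 1
g3 = 1 OR 1 = 1

1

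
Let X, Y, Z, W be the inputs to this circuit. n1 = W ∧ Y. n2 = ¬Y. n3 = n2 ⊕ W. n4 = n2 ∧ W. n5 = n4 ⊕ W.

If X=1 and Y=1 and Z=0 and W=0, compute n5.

0

n2 = ¬1 = 0
n4 = 0 ∧ 0 = 0
n5 = 0 ⊕ 0 = 0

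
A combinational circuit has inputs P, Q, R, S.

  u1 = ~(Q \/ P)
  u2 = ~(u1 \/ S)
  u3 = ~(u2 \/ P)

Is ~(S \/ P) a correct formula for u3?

u1 = ~(Q \/ P)
u2 = ~(u1 \/ S) = ~((~(Q \/ P)) \/ S)
u3 = ~(u2 \/ P) = ~((~((~(Q \/ P)) \/ S)) \/ P)
At P=0, Q=0, R=0, S=1: circuit gives 1, formula gives 0.

No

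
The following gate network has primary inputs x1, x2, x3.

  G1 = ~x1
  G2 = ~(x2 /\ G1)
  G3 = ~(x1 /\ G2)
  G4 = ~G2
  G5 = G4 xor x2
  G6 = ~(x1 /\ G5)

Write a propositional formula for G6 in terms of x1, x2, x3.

~(x1 /\ (~(~(x2 /\ ~x1)) xor x2))

G1 = ~x1
G2 = ~(x2 /\ G1) = ~(x2 /\ ~x1)
G4 = ~G2 = ~(~(x2 /\ ~x1))
G5 = G4 xor x2 = ~(~(x2 /\ ~x1)) xor x2
G6 = ~(x1 /\ G5) = ~(x1 /\ (~(~(x2 /\ ~x1)) xor x2))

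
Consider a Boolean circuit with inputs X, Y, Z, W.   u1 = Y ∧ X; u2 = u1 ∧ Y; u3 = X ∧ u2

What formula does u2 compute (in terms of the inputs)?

(Y ∧ X) ∧ Y

u1 = Y ∧ X
u2 = u1 ∧ Y = (Y ∧ X) ∧ Y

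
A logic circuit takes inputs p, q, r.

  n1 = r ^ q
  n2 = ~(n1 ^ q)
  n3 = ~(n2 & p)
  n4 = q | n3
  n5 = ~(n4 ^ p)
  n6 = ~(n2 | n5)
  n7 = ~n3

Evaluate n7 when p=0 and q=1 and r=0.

0

n1 = 0 ^ 1 = 1
n2 = ~(1 ^ 1) = 1
n3 = ~(1 & 0) = 1
n7 = ~1 = 0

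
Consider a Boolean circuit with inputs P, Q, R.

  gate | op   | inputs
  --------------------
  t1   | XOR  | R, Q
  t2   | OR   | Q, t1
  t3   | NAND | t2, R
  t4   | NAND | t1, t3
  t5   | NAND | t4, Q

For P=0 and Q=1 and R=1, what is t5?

t1 = 1 XOR 1 = 0
t2 = 1 OR 0 = 1
t3 = 1 NAND 1 = 0
t4 = 0 NAND 0 = 1
t5 = 1 NAND 1 = 0

0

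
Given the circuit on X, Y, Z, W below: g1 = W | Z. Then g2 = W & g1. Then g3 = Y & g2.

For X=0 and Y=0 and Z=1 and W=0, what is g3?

g1 = 0 | 1 = 1
g2 = 0 & 1 = 0
g3 = 0 & 0 = 0

0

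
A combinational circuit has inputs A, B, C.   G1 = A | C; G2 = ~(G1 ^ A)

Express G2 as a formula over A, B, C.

G1 = A | C
G2 = ~(G1 ^ A) = ~((A | C) ^ A)

~((A | C) ^ A)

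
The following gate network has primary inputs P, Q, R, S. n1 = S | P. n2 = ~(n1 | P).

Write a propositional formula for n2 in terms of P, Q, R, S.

n1 = S | P
n2 = ~(n1 | P) = ~((S | P) | P)

~((S | P) | P)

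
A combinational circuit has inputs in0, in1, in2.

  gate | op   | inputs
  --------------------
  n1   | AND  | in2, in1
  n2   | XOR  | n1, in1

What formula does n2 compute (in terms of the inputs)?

n1 = in2 AND in1
n2 = n1 XOR in1 = (in2 AND in1) XOR in1

(in2 AND in1) XOR in1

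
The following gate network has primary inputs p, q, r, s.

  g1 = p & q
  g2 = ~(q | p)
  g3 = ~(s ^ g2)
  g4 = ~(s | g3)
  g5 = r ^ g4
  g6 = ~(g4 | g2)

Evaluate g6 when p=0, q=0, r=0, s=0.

g2 = ~(0 | 0) = 1
g3 = ~(0 ^ 1) = 0
g4 = ~(0 | 0) = 1
g6 = ~(1 | 1) = 0

0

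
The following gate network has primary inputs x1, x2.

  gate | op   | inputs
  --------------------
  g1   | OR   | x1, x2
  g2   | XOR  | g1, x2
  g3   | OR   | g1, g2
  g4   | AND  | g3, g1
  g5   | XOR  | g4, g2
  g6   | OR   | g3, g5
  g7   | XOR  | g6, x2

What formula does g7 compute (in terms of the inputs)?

(((x1 OR x2) OR ((x1 OR x2) XOR x2)) OR ((((x1 OR x2) OR ((x1 OR x2) XOR x2)) AND (x1 OR x2)) XOR ((x1 OR x2) XOR x2))) XOR x2

g1 = x1 OR x2
g2 = g1 XOR x2 = (x1 OR x2) XOR x2
g3 = g1 OR g2 = (x1 OR x2) OR ((x1 OR x2) XOR x2)
g4 = g3 AND g1 = ((x1 OR x2) OR ((x1 OR x2) XOR x2)) AND (x1 OR x2)
g5 = g4 XOR g2 = (((x1 OR x2) OR ((x1 OR x2) XOR x2)) AND (x1 OR x2)) XOR ((x1 OR x2) XOR x2)
g6 = g3 OR g5 = ((x1 OR x2) OR ((x1 OR x2) XOR x2)) OR ((((x1 OR x2) OR ((x1 OR x2) XOR x2)) AND (x1 OR x2)) XOR ((x1 OR x2) XOR x2))
g7 = g6 XOR x2 = (((x1 OR x2) OR ((x1 OR x2) XOR x2)) OR ((((x1 OR x2) OR ((x1 OR x2) XOR x2)) AND (x1 OR x2)) XOR ((x1 OR x2) XOR x2))) XOR x2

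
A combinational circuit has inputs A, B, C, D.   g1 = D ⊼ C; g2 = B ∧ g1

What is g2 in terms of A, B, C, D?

g1 = D ⊼ C
g2 = B ∧ g1 = B ∧ (D ⊼ C)

B ∧ (D ⊼ C)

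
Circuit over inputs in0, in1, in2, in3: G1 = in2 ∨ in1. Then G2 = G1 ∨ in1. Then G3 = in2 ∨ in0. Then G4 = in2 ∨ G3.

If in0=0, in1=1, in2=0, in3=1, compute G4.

0

G3 = 0 ∨ 0 = 0
G4 = 0 ∨ 0 = 0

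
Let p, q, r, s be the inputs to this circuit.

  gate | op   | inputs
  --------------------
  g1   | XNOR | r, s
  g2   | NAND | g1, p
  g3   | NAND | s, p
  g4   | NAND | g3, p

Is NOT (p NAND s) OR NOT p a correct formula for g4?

g3 = s NAND p
g4 = g3 NAND p = (s NAND p) NAND p
At p=1, q=0, r=0, s=0: circuit gives 0, formula gives 0.
At p=0, q=0, r=0, s=0: circuit gives 1, formula gives 1.
Agrees on all 16 inputs.

Yes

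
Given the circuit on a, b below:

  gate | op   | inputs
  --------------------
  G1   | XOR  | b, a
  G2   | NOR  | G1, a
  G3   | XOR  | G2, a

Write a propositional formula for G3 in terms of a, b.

((b XOR a) NOR a) XOR a

G1 = b XOR a
G2 = G1 NOR a = (b XOR a) NOR a
G3 = G2 XOR a = ((b XOR a) NOR a) XOR a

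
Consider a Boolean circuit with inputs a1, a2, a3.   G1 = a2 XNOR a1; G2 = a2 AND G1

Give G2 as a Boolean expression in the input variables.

a2 AND (a2 XNOR a1)

G1 = a2 XNOR a1
G2 = a2 AND G1 = a2 AND (a2 XNOR a1)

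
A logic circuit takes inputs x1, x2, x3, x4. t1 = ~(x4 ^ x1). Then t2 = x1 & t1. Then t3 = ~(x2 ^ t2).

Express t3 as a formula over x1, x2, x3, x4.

t1 = ~(x4 ^ x1)
t2 = x1 & t1 = x1 & (~(x4 ^ x1))
t3 = ~(x2 ^ t2) = ~(x2 ^ (x1 & (~(x4 ^ x1))))

~(x2 ^ (x1 & (~(x4 ^ x1))))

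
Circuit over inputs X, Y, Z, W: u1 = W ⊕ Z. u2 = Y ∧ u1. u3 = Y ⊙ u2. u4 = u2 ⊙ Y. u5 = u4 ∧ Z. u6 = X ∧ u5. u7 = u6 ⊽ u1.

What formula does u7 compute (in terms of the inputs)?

(X ∧ (((Y ∧ (W ⊕ Z)) ⊙ Y) ∧ Z)) ⊽ (W ⊕ Z)

u1 = W ⊕ Z
u2 = Y ∧ u1 = Y ∧ (W ⊕ Z)
u4 = u2 ⊙ Y = (Y ∧ (W ⊕ Z)) ⊙ Y
u5 = u4 ∧ Z = ((Y ∧ (W ⊕ Z)) ⊙ Y) ∧ Z
u6 = X ∧ u5 = X ∧ (((Y ∧ (W ⊕ Z)) ⊙ Y) ∧ Z)
u7 = u6 ⊽ u1 = (X ∧ (((Y ∧ (W ⊕ Z)) ⊙ Y) ∧ Z)) ⊽ (W ⊕ Z)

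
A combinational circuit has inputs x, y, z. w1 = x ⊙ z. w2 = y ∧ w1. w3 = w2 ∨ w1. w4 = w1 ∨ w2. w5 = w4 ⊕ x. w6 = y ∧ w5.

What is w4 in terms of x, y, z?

(x ⊙ z) ∨ (y ∧ (x ⊙ z))

w1 = x ⊙ z
w2 = y ∧ w1 = y ∧ (x ⊙ z)
w4 = w1 ∨ w2 = (x ⊙ z) ∨ (y ∧ (x ⊙ z))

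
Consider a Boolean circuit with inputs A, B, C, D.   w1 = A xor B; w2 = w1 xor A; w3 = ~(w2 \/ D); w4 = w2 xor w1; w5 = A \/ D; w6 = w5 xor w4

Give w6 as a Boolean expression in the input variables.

w1 = A xor B
w2 = w1 xor A = (A xor B) xor A
w4 = w2 xor w1 = ((A xor B) xor A) xor (A xor B)
w5 = A \/ D
w6 = w5 xor w4 = (A \/ D) xor (((A xor B) xor A) xor (A xor B))

(A \/ D) xor (((A xor B) xor A) xor (A xor B))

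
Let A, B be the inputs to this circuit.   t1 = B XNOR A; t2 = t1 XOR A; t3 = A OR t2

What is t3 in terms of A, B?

t1 = B XNOR A
t2 = t1 XOR A = (B XNOR A) XOR A
t3 = A OR t2 = A OR ((B XNOR A) XOR A)

A OR ((B XNOR A) XOR A)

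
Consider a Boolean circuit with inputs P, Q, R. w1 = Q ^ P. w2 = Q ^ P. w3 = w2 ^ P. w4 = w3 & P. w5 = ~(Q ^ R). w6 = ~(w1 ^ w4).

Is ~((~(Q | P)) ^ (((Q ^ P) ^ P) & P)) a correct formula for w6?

w1 = Q ^ P
w2 = Q ^ P
w3 = w2 ^ P = (Q ^ P) ^ P
w4 = w3 & P = ((Q ^ P) ^ P) & P
w6 = ~(w1 ^ w4) = ~((Q ^ P) ^ (((Q ^ P) ^ P) & P))
At P=0, Q=0, R=0: circuit gives 1, formula gives 0.

No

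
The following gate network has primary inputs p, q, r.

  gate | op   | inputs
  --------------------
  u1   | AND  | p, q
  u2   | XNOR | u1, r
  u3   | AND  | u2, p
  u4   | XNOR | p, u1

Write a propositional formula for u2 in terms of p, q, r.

(p AND q) XNOR r

u1 = p AND q
u2 = u1 XNOR r = (p AND q) XNOR r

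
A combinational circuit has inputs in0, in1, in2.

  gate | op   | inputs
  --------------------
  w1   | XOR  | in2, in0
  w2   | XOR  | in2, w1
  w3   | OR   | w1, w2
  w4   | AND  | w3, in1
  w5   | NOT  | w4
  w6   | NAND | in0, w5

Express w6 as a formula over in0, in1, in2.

in0 NAND NOT (((in2 XOR in0) OR (in2 XOR (in2 XOR in0))) AND in1)

w1 = in2 XOR in0
w2 = in2 XOR w1 = in2 XOR (in2 XOR in0)
w3 = w1 OR w2 = (in2 XOR in0) OR (in2 XOR (in2 XOR in0))
w4 = w3 AND in1 = ((in2 XOR in0) OR (in2 XOR (in2 XOR in0))) AND in1
w5 = NOT w4 = NOT (((in2 XOR in0) OR (in2 XOR (in2 XOR in0))) AND in1)
w6 = in0 NAND w5 = in0 NAND NOT (((in2 XOR in0) OR (in2 XOR (in2 XOR in0))) AND in1)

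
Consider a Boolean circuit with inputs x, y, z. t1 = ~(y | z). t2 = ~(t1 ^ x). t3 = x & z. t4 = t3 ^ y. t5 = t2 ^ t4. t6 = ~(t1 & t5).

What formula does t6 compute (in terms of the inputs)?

t1 = ~(y | z)
t2 = ~(t1 ^ x) = ~((~(y | z)) ^ x)
t3 = x & z
t4 = t3 ^ y = (x & z) ^ y
t5 = t2 ^ t4 = (~((~(y | z)) ^ x)) ^ ((x & z) ^ y)
t6 = ~(t1 & t5) = ~((~(y | z)) & ((~((~(y | z)) ^ x)) ^ ((x & z) ^ y)))

~((~(y | z)) & ((~((~(y | z)) ^ x)) ^ ((x & z) ^ y)))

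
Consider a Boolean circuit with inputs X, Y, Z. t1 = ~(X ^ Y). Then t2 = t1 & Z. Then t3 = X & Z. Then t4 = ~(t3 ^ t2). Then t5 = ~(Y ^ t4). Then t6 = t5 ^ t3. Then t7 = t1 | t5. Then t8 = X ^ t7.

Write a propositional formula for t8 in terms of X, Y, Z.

X ^ ((~(X ^ Y)) | (~(Y ^ (~((X & Z) ^ ((~(X ^ Y)) & Z))))))

t1 = ~(X ^ Y)
t2 = t1 & Z = (~(X ^ Y)) & Z
t3 = X & Z
t4 = ~(t3 ^ t2) = ~((X & Z) ^ ((~(X ^ Y)) & Z))
t5 = ~(Y ^ t4) = ~(Y ^ (~((X & Z) ^ ((~(X ^ Y)) & Z))))
t7 = t1 | t5 = (~(X ^ Y)) | (~(Y ^ (~((X & Z) ^ ((~(X ^ Y)) & Z)))))
t8 = X ^ t7 = X ^ ((~(X ^ Y)) | (~(Y ^ (~((X & Z) ^ ((~(X ^ Y)) & Z))))))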